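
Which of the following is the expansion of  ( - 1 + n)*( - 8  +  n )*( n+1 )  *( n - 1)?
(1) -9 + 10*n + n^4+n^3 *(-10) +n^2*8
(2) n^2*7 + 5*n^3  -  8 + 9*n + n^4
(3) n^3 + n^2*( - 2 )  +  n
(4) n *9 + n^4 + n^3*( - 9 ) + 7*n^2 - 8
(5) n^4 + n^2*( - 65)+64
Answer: 4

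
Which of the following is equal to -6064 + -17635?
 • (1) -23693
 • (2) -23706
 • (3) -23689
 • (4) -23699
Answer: 4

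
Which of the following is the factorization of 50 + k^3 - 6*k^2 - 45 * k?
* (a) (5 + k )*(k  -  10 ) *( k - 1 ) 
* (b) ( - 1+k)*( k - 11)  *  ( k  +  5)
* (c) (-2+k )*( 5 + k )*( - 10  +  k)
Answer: a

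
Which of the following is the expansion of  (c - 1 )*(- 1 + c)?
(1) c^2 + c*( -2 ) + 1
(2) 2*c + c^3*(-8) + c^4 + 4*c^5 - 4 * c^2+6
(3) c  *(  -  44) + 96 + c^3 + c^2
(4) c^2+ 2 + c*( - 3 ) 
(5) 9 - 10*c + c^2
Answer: 1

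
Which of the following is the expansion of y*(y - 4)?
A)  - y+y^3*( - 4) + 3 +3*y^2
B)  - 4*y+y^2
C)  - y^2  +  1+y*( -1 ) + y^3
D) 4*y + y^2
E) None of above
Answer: B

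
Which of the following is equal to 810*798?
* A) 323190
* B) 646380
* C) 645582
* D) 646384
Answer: B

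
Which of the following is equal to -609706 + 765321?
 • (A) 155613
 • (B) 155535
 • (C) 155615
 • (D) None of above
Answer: C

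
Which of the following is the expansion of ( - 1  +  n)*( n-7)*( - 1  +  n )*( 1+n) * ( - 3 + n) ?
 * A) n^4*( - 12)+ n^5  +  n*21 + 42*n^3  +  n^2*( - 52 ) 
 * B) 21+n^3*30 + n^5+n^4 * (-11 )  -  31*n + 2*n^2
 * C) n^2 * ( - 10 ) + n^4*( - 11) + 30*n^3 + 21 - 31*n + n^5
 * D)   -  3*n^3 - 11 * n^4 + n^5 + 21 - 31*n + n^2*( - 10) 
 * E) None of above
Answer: C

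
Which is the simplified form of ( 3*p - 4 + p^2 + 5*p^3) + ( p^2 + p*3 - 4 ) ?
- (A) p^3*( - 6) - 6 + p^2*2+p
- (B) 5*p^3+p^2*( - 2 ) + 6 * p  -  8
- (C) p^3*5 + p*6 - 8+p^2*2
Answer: C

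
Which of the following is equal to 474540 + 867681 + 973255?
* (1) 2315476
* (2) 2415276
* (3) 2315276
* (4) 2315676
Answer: 1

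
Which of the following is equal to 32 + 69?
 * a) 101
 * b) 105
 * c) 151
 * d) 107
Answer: a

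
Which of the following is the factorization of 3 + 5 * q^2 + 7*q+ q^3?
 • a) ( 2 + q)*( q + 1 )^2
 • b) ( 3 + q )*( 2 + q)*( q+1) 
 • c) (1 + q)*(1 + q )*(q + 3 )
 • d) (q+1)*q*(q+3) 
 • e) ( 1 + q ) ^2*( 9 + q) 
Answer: c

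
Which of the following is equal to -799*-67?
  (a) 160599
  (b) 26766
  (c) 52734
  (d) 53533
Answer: d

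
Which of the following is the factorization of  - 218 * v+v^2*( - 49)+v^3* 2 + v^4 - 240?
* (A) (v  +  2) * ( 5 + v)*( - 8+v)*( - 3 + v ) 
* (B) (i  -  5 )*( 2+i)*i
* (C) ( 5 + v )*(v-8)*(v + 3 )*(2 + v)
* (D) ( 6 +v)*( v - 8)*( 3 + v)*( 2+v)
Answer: C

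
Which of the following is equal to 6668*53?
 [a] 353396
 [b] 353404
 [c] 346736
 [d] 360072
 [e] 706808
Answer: b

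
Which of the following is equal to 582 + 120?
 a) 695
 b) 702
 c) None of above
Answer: b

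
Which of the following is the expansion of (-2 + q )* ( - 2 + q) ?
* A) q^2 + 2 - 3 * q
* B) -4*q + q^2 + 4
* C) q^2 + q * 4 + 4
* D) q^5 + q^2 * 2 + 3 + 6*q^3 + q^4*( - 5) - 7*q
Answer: B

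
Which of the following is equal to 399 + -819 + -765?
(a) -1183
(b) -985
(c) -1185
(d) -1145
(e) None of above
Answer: c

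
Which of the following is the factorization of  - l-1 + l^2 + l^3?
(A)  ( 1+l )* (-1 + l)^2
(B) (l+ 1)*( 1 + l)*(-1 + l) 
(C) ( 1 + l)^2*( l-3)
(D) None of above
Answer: B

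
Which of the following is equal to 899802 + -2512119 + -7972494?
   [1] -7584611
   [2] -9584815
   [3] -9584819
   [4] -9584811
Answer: 4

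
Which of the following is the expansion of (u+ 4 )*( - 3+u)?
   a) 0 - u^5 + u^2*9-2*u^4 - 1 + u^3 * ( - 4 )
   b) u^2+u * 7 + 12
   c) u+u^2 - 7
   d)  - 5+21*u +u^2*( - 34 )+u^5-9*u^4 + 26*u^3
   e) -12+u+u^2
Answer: e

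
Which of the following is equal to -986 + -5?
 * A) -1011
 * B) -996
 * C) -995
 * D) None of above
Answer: D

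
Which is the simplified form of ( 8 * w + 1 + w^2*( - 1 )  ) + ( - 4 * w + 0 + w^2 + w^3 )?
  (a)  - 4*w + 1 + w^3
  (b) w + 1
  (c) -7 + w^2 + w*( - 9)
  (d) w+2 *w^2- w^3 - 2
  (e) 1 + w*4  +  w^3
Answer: e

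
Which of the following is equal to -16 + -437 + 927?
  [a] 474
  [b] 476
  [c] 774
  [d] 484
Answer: a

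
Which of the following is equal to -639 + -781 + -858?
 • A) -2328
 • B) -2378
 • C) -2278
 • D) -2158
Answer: C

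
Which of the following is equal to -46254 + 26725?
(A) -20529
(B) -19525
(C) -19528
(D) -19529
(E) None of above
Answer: D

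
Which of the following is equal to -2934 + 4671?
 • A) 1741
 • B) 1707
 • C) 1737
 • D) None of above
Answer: C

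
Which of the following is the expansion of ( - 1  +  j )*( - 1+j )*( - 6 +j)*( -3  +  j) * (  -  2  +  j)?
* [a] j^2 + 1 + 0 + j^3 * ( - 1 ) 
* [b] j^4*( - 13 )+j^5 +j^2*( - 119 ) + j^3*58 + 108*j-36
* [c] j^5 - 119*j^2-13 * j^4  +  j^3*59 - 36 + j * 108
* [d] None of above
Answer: c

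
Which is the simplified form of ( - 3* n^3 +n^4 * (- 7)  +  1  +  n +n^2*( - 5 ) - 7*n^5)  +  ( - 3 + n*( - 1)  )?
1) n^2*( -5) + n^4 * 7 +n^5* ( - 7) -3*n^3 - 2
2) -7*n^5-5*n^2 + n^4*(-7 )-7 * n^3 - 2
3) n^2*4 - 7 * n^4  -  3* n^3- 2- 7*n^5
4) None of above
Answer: 4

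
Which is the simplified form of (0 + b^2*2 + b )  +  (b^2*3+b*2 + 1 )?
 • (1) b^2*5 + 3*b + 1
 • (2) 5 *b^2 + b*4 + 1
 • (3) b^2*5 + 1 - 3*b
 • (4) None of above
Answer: 1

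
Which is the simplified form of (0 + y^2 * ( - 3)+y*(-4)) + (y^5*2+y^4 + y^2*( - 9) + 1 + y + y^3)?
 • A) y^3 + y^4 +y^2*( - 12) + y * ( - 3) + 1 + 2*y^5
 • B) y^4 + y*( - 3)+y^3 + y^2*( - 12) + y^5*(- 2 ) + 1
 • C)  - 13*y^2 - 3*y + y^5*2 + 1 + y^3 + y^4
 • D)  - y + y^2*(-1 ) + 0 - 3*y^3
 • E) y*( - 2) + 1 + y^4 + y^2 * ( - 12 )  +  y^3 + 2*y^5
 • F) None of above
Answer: A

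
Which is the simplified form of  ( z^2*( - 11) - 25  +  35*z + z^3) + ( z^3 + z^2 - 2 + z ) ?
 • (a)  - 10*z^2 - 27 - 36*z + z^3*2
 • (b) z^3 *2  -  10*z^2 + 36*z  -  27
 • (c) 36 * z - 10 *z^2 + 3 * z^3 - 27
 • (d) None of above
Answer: b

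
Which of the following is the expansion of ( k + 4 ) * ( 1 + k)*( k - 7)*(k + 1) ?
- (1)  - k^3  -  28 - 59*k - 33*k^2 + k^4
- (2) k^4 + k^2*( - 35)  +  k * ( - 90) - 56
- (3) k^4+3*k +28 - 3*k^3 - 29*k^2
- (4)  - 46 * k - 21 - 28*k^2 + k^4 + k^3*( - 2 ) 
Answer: 1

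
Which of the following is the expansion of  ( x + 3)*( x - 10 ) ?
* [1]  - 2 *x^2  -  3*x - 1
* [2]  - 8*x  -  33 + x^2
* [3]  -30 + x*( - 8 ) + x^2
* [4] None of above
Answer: 4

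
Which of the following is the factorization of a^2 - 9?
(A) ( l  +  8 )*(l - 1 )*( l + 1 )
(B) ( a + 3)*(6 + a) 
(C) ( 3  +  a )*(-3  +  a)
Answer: C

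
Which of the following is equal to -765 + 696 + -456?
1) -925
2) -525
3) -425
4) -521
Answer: 2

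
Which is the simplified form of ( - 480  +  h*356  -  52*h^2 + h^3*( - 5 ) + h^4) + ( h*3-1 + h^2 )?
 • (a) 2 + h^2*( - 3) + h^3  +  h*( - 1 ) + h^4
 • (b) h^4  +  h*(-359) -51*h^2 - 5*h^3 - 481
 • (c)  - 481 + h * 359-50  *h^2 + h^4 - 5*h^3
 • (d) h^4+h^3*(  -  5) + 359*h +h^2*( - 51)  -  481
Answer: d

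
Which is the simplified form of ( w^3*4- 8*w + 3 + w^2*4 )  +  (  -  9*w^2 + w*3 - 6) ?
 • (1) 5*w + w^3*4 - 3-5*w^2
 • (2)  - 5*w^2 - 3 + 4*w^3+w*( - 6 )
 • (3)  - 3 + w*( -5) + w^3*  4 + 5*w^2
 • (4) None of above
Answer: 4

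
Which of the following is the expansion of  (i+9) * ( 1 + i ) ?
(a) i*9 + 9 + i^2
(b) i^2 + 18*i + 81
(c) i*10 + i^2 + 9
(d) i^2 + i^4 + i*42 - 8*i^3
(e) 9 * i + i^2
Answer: c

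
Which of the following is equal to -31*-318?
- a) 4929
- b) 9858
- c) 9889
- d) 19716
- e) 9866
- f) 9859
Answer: b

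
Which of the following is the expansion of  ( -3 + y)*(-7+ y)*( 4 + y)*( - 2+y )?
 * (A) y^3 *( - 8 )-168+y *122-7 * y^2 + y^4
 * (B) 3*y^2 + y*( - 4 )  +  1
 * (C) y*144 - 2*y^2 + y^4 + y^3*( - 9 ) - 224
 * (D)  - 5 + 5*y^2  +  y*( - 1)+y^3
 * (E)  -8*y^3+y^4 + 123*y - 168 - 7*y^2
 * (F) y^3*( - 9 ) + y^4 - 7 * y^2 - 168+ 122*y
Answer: A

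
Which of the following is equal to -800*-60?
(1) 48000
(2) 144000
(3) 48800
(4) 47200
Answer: 1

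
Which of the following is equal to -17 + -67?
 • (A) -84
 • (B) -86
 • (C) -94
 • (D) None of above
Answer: A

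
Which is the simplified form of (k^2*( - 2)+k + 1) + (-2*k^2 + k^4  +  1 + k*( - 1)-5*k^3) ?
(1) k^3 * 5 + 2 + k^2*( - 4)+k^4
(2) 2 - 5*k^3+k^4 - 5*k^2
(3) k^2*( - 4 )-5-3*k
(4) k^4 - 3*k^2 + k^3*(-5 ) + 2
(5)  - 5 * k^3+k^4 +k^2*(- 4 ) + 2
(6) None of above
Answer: 5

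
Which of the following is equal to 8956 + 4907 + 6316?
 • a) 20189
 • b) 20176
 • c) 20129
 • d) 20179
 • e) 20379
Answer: d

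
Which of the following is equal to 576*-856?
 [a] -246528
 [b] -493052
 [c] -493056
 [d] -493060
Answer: c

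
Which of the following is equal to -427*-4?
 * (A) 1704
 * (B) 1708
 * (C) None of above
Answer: B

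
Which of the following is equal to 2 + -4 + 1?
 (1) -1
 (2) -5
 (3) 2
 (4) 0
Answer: 1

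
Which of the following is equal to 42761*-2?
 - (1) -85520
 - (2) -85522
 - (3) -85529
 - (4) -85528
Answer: 2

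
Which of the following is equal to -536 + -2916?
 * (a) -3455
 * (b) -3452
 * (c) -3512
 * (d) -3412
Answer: b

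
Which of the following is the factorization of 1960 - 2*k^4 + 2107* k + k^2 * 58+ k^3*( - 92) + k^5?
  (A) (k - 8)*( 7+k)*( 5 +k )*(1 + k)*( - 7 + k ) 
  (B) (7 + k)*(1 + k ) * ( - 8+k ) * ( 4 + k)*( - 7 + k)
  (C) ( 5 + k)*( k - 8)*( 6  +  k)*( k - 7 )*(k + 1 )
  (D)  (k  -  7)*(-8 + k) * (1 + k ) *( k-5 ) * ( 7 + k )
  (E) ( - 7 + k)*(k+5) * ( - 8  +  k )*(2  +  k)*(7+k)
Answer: A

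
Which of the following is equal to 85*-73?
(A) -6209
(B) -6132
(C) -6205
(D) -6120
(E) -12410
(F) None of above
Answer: C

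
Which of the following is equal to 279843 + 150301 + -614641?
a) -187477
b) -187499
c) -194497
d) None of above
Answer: d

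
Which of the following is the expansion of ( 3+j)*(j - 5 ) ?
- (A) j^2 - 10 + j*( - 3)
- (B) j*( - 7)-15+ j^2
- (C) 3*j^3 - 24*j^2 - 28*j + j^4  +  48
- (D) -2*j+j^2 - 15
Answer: D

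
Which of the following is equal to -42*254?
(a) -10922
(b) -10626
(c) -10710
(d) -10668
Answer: d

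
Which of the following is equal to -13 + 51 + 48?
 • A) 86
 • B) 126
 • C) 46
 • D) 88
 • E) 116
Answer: A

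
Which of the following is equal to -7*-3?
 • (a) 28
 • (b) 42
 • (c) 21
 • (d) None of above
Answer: c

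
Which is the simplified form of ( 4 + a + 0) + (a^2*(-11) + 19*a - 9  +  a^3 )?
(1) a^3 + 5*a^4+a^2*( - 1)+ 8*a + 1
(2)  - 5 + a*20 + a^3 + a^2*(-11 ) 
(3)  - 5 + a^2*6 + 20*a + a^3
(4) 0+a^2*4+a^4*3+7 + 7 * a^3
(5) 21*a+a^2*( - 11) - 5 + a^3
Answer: 2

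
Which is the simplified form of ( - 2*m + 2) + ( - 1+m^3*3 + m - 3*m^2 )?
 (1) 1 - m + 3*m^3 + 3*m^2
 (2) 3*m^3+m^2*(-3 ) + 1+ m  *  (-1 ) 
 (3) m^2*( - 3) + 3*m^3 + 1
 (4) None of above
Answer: 2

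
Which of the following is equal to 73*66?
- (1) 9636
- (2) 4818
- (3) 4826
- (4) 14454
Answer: 2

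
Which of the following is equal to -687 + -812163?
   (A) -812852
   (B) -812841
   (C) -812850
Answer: C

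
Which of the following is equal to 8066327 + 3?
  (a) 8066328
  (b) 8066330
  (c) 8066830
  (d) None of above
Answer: b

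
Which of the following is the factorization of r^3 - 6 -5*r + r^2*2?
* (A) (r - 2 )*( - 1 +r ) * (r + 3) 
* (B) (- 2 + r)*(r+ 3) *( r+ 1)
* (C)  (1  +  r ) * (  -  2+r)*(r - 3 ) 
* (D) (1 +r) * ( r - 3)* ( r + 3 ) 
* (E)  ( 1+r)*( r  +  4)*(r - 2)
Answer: B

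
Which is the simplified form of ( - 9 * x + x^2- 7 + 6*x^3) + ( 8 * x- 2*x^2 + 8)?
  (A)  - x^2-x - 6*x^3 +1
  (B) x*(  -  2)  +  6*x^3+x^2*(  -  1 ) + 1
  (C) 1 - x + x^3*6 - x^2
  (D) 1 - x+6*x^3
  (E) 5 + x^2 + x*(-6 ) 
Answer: C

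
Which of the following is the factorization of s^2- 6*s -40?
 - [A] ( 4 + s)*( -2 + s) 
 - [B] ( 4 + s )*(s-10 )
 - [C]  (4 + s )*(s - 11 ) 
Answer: B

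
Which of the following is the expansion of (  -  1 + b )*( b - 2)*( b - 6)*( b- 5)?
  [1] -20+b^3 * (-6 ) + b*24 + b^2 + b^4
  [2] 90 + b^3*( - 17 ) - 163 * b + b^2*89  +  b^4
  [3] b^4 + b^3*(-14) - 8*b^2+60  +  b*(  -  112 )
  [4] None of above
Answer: 4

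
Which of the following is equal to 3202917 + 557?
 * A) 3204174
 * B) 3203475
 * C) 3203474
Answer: C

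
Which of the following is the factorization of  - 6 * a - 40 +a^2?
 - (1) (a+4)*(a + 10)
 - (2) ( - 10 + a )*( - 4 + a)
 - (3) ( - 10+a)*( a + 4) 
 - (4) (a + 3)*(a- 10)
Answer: 3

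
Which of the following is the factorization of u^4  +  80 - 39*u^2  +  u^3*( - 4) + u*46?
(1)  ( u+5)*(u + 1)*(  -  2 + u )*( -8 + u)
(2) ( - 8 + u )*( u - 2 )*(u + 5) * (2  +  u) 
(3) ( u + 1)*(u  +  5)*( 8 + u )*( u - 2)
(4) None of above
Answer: 1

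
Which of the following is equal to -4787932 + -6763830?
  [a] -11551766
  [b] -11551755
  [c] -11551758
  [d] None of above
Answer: d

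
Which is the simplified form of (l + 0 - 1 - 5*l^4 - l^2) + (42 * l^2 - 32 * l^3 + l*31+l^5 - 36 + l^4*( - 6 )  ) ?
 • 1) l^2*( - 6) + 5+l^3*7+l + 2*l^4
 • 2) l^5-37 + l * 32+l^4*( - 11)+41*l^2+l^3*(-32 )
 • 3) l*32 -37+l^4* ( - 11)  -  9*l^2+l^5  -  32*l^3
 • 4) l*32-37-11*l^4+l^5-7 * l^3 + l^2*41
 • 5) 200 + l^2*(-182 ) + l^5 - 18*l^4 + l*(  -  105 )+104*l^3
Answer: 2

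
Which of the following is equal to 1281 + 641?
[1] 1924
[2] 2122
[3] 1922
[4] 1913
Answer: 3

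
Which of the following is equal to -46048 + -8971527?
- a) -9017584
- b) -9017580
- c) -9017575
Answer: c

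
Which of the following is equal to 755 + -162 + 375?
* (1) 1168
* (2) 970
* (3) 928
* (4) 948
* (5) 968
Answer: 5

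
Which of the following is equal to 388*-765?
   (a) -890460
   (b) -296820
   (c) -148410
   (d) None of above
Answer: b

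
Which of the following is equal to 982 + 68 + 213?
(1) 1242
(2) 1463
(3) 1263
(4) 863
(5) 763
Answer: 3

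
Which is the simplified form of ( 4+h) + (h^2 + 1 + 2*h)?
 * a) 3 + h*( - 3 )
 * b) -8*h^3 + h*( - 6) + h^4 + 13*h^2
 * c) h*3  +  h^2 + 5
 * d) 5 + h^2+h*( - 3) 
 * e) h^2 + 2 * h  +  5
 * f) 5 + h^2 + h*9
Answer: c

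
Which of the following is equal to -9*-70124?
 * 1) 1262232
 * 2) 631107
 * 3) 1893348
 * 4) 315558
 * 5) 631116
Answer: 5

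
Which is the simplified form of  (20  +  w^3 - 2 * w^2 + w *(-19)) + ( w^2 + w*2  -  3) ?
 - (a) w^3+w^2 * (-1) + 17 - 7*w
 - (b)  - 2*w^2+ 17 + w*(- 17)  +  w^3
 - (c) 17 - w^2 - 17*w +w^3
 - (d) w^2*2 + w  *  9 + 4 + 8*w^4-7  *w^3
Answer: c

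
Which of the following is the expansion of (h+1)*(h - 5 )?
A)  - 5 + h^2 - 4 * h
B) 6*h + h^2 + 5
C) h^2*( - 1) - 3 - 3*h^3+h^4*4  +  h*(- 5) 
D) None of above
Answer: A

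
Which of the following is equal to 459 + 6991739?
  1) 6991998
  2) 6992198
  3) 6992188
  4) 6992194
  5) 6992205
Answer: 2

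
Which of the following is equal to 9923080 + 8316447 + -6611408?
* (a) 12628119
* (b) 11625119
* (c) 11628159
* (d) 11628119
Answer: d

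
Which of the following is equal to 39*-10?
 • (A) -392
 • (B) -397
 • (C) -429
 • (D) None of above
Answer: D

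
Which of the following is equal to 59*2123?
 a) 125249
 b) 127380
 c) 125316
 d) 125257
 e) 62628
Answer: d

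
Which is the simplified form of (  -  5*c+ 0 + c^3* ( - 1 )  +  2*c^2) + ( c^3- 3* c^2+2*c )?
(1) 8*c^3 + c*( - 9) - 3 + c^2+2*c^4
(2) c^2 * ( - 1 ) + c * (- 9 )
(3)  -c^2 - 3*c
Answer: 3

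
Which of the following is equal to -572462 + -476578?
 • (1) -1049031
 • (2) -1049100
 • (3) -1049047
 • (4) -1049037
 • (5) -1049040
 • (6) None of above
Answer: 5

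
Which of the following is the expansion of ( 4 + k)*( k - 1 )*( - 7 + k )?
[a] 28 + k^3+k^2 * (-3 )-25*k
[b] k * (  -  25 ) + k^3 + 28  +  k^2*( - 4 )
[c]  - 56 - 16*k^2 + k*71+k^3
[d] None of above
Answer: b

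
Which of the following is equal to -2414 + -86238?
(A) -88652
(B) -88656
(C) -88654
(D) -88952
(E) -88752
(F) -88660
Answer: A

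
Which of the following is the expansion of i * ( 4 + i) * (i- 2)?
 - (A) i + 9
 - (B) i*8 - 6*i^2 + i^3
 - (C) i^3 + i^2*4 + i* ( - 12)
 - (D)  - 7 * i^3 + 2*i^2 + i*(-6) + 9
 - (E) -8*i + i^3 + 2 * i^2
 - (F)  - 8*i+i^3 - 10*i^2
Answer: E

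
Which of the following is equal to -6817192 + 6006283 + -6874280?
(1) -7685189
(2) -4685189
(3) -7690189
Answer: 1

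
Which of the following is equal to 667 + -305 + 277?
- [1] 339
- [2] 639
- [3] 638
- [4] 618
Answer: 2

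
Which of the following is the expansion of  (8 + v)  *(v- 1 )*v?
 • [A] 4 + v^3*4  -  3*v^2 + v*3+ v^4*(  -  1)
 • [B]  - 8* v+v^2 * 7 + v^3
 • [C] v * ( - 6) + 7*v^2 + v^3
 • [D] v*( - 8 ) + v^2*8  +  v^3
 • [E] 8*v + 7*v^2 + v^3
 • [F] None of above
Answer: B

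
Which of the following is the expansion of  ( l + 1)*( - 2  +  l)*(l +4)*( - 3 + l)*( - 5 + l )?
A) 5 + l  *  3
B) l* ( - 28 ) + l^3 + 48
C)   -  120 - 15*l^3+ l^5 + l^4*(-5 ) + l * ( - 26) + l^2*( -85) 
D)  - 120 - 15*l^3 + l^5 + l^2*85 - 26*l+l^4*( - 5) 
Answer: D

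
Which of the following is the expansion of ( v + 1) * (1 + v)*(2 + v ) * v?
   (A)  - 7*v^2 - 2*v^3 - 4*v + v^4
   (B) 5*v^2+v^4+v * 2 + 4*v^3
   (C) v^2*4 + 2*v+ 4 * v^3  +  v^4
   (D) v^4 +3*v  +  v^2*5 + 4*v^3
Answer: B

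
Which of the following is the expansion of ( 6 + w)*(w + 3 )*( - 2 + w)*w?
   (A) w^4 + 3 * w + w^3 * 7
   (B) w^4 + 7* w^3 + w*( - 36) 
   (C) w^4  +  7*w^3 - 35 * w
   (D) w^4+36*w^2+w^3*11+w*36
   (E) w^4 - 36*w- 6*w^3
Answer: B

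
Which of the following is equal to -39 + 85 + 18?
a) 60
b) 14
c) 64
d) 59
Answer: c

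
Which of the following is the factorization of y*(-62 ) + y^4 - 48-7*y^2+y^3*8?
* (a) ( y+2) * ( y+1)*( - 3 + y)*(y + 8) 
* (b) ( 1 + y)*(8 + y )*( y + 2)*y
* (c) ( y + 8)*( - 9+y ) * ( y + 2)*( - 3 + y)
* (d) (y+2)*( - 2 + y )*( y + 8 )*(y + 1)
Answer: a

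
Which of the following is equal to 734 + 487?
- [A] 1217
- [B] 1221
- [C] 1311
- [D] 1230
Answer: B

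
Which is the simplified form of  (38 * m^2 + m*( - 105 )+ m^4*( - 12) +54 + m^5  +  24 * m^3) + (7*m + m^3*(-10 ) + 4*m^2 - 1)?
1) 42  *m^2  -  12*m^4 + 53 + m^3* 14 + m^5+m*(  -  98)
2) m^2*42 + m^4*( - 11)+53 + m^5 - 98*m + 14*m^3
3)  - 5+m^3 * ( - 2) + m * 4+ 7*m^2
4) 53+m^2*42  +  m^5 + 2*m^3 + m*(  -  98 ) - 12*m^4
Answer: 1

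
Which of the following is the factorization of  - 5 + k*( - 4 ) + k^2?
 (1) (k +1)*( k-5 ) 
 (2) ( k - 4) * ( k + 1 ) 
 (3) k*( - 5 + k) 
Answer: 1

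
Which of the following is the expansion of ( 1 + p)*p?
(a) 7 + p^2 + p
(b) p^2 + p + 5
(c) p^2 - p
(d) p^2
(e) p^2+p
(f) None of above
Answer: e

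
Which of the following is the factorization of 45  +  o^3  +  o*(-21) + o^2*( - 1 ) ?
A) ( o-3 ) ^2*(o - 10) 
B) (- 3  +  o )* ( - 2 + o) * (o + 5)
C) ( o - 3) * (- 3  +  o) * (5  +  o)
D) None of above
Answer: C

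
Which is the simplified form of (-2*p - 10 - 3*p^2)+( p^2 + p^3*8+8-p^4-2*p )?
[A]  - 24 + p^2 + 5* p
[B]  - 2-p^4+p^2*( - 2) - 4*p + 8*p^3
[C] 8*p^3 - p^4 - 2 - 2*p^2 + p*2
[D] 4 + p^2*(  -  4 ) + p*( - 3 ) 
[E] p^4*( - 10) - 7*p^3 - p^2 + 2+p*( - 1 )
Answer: B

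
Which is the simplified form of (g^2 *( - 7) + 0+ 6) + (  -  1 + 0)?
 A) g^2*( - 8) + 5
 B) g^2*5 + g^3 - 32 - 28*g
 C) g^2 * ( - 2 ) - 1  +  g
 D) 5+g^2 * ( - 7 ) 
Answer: D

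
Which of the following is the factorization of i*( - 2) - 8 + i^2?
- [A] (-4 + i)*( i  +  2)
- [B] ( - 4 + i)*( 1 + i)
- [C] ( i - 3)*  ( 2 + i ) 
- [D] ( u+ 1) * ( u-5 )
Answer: A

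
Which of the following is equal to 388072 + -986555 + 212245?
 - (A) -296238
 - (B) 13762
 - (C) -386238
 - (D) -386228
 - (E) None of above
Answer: C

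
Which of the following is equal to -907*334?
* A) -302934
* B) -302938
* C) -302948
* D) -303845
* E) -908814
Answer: B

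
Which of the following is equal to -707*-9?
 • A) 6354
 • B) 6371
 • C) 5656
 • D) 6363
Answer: D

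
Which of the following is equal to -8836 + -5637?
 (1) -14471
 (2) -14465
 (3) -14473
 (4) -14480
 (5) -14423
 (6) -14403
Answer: 3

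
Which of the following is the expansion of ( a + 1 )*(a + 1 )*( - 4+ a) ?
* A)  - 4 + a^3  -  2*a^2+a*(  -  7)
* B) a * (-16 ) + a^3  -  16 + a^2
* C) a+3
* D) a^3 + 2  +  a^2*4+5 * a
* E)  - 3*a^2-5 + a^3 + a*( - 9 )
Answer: A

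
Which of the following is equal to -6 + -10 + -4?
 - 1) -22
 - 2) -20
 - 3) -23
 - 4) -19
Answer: 2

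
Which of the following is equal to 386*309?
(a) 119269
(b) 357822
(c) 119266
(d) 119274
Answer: d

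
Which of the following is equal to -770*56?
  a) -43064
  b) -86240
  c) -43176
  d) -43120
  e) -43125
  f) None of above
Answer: d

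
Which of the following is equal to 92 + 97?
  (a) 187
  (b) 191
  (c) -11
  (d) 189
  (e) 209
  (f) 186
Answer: d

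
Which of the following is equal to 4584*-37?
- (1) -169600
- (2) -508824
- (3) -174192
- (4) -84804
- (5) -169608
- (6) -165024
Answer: 5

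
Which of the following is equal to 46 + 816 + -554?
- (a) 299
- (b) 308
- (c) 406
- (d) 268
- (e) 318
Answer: b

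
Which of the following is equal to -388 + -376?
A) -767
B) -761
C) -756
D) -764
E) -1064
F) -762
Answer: D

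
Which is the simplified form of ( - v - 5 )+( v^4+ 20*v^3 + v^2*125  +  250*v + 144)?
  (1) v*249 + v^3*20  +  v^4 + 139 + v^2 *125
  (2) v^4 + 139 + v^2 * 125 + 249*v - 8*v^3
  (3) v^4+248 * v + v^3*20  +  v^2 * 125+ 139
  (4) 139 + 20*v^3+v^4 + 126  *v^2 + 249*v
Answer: 1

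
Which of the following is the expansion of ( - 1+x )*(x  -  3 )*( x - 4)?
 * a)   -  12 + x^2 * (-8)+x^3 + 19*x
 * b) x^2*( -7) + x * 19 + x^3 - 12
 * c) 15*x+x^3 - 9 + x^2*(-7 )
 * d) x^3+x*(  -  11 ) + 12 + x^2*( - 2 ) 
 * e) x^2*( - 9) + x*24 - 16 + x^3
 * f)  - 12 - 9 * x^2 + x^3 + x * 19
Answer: a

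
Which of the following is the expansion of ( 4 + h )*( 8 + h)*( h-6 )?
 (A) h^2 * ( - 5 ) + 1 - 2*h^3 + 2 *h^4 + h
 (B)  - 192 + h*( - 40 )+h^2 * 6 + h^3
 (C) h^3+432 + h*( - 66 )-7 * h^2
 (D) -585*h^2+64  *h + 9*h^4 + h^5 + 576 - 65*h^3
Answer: B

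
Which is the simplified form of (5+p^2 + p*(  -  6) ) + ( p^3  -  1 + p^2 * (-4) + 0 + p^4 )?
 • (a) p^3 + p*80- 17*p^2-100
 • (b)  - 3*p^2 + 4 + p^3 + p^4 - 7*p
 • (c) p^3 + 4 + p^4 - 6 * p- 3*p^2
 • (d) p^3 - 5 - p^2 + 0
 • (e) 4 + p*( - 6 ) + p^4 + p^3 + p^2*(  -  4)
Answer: c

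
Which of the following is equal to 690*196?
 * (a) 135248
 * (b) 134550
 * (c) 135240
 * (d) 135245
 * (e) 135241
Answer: c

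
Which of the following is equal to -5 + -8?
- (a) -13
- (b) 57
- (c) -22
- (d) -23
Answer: a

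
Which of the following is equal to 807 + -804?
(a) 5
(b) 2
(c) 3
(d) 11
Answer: c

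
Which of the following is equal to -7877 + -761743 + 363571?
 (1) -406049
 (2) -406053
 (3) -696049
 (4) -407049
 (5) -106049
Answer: 1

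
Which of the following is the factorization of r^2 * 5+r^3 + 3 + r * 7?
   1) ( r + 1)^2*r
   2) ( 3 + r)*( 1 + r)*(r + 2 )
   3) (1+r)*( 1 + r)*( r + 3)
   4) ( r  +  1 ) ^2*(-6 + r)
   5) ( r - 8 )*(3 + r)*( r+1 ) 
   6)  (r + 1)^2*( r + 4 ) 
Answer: 3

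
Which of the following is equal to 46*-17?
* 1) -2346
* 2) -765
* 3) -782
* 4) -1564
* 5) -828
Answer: 3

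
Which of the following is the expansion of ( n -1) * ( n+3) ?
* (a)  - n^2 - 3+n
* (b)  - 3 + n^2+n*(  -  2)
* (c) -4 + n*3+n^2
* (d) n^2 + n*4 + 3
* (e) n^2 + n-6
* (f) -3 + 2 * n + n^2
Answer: f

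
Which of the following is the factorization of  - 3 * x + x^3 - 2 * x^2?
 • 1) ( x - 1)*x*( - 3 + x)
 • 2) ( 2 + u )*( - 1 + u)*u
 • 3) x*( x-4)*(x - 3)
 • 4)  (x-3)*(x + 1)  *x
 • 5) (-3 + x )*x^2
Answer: 4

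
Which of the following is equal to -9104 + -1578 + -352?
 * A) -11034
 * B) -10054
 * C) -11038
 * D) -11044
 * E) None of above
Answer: A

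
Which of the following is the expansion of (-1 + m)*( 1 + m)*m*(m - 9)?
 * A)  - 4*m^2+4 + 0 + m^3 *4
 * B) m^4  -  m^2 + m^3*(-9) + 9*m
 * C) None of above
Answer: B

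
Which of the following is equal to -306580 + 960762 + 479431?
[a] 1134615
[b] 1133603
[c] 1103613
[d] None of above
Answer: d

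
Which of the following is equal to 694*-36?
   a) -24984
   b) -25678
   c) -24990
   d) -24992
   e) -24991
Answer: a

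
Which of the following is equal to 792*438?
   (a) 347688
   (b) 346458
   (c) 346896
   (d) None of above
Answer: c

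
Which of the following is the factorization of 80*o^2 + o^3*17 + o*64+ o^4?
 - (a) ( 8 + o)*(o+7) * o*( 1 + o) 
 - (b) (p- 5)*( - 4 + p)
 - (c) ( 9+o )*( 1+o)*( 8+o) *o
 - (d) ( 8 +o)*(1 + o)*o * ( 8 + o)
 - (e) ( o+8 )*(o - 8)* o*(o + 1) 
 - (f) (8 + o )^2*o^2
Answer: d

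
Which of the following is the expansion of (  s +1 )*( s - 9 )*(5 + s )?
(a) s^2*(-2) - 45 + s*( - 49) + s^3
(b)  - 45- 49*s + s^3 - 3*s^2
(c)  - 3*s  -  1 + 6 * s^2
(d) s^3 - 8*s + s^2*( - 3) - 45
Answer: b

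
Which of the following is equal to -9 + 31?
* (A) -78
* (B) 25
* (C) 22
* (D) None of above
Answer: C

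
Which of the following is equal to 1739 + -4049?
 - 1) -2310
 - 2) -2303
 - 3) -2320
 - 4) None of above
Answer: 1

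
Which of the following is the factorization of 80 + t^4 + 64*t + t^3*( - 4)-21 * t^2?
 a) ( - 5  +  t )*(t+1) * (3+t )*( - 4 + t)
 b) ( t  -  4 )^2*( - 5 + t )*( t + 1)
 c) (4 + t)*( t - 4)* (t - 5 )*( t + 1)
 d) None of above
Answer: c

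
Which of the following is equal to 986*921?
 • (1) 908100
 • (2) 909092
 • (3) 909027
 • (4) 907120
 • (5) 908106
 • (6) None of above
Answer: 5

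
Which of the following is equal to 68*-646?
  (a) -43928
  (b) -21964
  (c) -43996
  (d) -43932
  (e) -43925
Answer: a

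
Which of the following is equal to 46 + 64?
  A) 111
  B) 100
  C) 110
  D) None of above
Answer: C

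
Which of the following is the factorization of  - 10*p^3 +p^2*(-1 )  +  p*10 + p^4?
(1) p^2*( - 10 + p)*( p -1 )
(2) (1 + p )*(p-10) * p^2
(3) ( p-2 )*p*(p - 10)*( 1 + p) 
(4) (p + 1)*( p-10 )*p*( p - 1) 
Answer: 4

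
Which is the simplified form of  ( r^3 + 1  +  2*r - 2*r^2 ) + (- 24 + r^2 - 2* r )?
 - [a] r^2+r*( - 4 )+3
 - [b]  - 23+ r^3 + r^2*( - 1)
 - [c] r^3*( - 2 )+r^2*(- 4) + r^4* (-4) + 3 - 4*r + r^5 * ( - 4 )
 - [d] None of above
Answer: b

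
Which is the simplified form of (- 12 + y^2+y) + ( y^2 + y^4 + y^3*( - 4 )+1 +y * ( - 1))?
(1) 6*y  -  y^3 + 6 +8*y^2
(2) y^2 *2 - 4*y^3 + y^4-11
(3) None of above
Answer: 2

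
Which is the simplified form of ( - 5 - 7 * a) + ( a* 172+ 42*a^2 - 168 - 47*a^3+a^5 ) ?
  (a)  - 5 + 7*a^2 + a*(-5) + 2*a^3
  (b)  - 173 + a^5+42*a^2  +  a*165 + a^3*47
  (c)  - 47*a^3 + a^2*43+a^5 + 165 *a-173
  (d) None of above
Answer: d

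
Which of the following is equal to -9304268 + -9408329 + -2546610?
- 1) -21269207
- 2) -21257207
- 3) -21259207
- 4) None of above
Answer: 3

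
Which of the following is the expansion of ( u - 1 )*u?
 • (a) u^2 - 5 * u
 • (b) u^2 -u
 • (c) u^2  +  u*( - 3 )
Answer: b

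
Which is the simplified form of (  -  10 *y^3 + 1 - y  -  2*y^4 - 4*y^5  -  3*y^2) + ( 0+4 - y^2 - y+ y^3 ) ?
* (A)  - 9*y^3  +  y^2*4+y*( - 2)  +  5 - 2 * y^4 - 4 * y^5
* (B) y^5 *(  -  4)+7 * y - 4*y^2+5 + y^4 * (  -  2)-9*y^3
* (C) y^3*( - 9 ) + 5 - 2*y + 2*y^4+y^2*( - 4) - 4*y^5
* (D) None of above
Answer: D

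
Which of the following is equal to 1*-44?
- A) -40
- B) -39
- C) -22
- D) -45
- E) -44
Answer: E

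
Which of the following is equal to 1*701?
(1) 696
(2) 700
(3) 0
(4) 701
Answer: 4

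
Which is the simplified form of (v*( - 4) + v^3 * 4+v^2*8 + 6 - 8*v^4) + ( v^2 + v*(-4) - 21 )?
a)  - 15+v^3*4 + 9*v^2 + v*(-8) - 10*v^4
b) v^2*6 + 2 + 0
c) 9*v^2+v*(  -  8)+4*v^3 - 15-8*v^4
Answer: c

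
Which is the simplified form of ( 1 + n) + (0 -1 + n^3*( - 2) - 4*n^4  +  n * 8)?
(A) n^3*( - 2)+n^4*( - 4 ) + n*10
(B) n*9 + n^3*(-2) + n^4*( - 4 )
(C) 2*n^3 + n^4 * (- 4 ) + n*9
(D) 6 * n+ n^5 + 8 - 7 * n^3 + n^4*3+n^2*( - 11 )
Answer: B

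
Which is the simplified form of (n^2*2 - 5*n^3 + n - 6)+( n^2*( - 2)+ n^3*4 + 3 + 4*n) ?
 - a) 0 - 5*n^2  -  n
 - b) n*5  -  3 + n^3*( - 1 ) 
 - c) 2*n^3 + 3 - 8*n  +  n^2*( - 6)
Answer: b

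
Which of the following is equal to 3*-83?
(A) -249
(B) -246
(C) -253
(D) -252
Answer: A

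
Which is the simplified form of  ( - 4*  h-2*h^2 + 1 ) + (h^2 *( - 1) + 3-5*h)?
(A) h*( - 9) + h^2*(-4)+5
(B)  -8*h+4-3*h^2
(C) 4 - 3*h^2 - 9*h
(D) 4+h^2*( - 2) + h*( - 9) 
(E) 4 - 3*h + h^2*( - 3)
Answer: C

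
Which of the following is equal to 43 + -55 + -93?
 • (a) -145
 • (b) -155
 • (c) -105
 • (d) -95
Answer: c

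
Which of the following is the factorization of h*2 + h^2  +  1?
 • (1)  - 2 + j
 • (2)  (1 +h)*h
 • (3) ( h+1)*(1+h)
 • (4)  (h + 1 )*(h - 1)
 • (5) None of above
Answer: 3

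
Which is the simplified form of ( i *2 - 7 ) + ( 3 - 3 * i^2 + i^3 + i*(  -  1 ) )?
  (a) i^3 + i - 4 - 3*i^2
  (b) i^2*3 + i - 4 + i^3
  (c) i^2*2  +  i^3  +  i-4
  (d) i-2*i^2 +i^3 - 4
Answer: a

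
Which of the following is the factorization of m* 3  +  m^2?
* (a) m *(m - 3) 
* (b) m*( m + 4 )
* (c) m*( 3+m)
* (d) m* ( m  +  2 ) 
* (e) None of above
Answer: c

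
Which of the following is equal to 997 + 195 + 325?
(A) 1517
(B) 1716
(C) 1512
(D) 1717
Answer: A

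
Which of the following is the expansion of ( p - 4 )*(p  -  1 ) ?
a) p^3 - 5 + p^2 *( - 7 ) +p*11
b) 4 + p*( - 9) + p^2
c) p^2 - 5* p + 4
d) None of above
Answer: c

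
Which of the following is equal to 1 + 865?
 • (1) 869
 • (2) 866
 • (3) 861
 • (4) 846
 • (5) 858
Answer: 2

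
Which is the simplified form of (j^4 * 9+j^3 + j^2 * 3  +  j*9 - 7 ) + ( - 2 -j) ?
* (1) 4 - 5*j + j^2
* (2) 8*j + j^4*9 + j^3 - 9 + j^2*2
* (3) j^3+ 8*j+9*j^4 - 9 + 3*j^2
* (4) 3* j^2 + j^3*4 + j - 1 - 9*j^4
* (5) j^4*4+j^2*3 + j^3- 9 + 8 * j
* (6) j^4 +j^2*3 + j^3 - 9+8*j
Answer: 3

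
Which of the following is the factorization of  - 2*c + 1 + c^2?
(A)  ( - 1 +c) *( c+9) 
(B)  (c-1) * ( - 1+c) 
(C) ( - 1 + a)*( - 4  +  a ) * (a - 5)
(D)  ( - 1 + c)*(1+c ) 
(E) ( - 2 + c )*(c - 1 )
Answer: B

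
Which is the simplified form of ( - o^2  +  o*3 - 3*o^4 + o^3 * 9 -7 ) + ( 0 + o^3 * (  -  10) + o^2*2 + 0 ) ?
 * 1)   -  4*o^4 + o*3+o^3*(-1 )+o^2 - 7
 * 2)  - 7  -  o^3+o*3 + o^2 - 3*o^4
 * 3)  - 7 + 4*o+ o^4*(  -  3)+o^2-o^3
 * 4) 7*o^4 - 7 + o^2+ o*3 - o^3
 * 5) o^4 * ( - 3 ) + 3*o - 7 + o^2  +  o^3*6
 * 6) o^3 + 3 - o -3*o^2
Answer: 2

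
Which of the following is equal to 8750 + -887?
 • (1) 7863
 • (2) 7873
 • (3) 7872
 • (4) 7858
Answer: 1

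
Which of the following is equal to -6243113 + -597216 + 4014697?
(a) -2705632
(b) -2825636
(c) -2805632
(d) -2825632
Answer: d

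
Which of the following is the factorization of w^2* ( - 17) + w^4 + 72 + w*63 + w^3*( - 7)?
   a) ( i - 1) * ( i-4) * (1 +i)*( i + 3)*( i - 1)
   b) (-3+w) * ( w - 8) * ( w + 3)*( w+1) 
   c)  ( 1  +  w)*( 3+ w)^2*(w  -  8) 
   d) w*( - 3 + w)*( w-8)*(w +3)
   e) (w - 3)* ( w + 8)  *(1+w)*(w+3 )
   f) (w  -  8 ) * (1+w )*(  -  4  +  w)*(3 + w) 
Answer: b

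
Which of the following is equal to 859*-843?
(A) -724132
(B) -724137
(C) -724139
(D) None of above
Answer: B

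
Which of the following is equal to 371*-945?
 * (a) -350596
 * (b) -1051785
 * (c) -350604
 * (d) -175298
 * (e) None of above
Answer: e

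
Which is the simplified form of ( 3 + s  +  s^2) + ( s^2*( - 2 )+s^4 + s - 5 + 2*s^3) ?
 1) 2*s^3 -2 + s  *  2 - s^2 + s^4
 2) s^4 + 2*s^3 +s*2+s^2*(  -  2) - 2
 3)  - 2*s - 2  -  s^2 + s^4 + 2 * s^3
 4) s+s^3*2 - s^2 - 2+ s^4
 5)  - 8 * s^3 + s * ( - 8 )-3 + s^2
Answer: 1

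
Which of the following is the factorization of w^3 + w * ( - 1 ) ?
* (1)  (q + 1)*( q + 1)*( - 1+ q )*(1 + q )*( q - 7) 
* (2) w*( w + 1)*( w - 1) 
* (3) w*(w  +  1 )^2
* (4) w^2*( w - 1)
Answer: 2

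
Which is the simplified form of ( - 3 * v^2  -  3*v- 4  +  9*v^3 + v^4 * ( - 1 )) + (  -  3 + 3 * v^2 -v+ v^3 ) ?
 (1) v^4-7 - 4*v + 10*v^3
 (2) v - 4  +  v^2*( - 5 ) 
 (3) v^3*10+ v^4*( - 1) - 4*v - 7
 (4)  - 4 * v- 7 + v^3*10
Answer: 3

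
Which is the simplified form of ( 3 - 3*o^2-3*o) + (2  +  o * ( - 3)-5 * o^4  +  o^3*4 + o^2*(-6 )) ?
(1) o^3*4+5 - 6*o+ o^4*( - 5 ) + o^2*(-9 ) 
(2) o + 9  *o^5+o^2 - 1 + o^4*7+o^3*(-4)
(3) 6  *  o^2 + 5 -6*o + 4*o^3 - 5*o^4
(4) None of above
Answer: 1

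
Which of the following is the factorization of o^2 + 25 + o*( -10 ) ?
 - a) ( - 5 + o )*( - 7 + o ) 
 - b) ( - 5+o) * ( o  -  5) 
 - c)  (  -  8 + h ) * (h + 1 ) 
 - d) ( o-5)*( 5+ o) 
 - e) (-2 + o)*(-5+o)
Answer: b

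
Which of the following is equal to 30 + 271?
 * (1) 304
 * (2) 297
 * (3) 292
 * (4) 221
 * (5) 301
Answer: 5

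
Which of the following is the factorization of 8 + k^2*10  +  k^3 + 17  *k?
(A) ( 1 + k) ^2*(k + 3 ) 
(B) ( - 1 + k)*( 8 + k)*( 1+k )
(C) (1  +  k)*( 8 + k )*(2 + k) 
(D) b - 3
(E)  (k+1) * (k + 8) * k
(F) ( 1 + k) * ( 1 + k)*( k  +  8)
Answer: F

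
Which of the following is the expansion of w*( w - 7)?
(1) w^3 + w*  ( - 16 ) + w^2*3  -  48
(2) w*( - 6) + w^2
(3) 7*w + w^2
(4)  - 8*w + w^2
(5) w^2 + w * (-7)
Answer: 5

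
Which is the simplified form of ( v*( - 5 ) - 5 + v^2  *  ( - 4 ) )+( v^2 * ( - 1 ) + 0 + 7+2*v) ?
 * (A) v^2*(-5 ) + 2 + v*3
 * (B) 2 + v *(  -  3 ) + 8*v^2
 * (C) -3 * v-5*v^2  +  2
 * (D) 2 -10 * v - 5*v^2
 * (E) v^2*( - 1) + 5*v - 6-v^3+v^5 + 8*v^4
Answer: C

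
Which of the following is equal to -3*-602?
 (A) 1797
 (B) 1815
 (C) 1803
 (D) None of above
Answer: D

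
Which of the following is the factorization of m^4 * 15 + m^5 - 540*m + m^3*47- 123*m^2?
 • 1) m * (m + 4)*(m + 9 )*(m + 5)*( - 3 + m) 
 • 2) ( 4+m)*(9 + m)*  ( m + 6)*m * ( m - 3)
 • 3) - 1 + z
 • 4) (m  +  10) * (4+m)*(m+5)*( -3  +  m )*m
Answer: 1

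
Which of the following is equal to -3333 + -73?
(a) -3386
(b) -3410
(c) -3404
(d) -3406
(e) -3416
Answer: d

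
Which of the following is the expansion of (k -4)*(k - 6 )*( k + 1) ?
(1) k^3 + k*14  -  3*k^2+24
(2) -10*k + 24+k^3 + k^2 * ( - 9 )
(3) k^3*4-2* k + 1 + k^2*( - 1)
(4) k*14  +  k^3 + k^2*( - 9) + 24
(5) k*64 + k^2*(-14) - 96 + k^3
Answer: 4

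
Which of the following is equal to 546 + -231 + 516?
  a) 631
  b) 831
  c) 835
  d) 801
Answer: b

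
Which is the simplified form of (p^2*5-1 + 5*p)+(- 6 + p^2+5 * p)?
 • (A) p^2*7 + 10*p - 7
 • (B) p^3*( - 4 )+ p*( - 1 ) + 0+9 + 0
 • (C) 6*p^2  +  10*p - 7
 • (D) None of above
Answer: C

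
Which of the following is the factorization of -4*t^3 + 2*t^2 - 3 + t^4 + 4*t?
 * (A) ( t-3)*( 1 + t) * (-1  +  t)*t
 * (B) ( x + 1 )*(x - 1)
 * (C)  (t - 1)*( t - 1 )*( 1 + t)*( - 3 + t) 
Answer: C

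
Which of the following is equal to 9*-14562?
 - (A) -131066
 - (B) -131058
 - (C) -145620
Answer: B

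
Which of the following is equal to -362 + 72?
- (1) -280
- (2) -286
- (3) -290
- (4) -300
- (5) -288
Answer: 3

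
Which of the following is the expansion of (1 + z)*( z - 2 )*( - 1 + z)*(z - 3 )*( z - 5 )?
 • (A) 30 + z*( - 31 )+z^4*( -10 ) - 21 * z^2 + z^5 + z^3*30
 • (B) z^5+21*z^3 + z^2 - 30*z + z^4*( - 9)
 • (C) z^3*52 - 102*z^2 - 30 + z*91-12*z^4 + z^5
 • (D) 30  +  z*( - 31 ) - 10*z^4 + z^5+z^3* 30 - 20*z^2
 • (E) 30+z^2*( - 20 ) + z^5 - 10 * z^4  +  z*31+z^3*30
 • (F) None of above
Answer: D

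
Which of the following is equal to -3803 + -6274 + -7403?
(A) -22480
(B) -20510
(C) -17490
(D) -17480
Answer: D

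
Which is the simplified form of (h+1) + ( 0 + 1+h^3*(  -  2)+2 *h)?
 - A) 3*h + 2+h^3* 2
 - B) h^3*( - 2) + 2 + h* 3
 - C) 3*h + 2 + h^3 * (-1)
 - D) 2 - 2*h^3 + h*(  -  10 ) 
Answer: B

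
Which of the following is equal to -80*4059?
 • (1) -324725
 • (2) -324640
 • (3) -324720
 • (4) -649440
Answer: 3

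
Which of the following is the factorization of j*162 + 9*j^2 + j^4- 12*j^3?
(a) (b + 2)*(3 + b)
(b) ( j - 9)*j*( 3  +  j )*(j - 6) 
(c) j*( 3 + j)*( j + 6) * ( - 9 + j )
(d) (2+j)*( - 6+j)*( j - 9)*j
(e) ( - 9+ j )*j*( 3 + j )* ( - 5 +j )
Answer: b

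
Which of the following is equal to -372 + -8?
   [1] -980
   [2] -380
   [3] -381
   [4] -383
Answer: 2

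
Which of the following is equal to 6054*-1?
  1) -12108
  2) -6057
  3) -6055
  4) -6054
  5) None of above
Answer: 4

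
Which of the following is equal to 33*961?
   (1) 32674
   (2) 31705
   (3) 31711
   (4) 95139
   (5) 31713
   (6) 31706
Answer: 5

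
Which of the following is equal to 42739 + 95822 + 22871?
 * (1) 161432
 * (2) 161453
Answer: 1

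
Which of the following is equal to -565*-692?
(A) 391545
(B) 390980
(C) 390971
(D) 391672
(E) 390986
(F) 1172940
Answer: B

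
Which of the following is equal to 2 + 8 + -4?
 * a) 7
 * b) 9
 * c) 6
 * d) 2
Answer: c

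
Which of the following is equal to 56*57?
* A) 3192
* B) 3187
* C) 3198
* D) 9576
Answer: A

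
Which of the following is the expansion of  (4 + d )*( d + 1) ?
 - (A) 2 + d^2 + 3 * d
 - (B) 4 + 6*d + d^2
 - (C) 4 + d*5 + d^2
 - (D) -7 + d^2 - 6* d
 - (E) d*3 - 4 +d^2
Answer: C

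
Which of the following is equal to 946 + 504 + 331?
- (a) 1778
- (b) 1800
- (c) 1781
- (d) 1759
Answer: c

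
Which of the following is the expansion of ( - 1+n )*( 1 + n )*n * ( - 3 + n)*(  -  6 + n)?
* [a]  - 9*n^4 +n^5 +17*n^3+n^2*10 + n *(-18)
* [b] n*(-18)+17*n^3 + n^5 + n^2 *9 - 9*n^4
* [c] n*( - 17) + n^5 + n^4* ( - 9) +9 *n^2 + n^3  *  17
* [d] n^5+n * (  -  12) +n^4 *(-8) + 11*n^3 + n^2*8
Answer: b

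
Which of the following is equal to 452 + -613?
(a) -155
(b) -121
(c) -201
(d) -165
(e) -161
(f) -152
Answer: e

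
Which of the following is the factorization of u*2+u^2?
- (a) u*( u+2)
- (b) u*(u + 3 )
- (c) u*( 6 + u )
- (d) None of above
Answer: a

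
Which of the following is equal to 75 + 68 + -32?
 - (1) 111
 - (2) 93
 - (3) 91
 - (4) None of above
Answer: 1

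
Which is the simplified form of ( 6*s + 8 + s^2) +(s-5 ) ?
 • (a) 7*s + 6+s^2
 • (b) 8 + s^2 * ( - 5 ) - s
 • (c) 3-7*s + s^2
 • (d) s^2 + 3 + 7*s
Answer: d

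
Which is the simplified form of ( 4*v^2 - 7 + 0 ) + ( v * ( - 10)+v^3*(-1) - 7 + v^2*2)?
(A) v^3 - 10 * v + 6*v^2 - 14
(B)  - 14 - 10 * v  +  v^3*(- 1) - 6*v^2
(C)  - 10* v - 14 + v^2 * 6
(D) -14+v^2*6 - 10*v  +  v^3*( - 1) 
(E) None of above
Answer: D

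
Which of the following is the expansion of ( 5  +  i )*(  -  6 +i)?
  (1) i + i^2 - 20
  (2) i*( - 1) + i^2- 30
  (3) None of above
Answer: 2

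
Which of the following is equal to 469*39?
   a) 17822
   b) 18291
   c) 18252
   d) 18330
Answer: b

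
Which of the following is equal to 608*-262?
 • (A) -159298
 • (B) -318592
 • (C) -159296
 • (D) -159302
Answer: C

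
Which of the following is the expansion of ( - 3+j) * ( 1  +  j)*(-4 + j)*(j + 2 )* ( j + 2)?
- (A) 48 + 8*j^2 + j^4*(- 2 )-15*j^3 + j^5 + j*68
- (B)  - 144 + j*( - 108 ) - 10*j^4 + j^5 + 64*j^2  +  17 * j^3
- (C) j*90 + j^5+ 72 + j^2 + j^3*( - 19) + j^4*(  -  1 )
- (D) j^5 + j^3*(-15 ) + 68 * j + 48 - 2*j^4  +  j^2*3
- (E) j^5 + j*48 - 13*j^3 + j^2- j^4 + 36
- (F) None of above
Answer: A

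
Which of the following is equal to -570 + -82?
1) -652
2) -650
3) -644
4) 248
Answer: 1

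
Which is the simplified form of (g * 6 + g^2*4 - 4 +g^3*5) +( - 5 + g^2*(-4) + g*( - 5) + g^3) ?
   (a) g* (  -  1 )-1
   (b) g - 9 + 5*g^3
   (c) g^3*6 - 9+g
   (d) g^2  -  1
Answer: c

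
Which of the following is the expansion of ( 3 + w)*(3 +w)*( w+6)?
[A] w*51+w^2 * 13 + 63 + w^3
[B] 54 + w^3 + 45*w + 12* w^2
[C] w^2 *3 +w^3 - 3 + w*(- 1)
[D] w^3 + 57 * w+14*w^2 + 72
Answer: B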